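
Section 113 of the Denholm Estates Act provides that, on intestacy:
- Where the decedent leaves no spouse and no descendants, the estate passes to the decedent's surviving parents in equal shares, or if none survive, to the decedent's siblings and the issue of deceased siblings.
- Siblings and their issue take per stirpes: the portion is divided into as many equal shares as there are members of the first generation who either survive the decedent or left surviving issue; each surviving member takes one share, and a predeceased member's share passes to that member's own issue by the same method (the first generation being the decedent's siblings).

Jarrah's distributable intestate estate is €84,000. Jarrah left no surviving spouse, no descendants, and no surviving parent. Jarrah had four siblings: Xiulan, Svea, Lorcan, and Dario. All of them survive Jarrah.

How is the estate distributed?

The entire €84,000 passes to the siblings and their issue.
That amount (€84,000) is divided into 4 shares of €21,000: Xiulan, Svea, Lorcan, and Dario each take €21,000.

Xiulan: €21,000; Svea: €21,000; Lorcan: €21,000; Dario: €21,000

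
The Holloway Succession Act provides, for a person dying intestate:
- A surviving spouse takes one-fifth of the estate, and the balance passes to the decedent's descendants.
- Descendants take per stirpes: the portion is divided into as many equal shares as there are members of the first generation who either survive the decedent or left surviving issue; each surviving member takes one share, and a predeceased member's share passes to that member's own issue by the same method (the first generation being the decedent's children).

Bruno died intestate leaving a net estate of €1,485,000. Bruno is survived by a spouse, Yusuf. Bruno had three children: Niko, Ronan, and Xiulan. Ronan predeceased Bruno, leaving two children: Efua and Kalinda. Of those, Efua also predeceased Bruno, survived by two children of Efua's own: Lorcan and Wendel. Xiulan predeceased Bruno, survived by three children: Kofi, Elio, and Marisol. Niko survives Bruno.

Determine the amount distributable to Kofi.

Kofi receives €132,000.

Yusuf takes one-fifth of €1,485,000 = €297,000. The remaining €1,188,000 passes to the descendants.
The descendants' portion (€1,188,000) is divided into 3 shares of €396,000: Niko takes €396,000; Ronan's €396,000 share passes to Ronan's issue; Xiulan's €396,000 share passes to Xiulan's issue.
Ronan's share (€396,000) is divided into 2 shares of €198,000: Kalinda takes €198,000; Efua's €198,000 share passes to Efua's issue.
Efua's share (€198,000) is divided into 2 shares of €99,000: Lorcan and Wendel each take €99,000.
Xiulan's share (€396,000) is divided into 3 shares of €132,000: Kofi, Elio, and Marisol each take €132,000.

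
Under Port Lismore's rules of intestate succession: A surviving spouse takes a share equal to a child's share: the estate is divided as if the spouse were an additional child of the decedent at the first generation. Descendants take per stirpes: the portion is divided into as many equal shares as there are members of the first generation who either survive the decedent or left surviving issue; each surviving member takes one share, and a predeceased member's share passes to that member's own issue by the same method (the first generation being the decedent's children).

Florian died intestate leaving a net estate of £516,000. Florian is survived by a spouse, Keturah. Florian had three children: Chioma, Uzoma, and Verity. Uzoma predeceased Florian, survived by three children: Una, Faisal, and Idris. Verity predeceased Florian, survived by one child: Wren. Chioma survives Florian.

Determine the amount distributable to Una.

Una receives £43,000.

The spouse counts as an additional share at the children's level, so there are 4 primary shares of £129,000. Keturah takes one such share (£129,000).
The children's combined portion (£387,000) is divided into 3 shares of £129,000: Chioma takes £129,000; Uzoma's £129,000 share passes to Uzoma's issue; Verity's £129,000 share passes to Verity's issue.
Uzoma's share (£129,000) is divided into 3 shares of £43,000: Una, Faisal, and Idris each take £43,000.
Verity's share (£129,000) passes entirely to Wren.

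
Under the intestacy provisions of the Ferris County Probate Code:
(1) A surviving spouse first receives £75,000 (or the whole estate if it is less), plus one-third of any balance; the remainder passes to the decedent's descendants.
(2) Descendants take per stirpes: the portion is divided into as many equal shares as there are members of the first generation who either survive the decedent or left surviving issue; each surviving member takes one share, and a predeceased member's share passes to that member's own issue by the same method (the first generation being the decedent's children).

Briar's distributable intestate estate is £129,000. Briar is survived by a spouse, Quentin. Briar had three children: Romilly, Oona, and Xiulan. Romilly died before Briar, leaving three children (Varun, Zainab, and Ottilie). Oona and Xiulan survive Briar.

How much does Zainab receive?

Zainab receives £4,000.

Quentin first takes £75,000, leaving a balance of £54,000. Quentin then takes one-third of the balance (£18,000), for a total of £93,000. The remaining £36,000 passes to the descendants.
The descendants' portion (£36,000) is divided into 3 shares of £12,000: Oona and Xiulan each take £12,000; Romilly's £12,000 share passes to Romilly's issue.
Romilly's share (£12,000) is divided into 3 shares of £4,000: Varun, Zainab, and Ottilie each take £4,000.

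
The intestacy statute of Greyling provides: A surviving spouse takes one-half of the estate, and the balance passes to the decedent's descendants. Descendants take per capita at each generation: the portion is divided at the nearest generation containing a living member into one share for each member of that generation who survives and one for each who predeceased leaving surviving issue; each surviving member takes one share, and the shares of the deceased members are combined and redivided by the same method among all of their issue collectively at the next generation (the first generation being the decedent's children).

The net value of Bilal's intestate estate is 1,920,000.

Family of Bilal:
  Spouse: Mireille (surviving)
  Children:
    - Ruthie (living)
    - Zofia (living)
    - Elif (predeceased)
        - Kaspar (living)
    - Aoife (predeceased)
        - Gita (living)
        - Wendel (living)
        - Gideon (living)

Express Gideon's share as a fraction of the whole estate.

Mireille takes one-half of 1,920,000 = 960,000. The remaining 960,000 passes to the descendants.
The descendants' portion (960,000) is divided at the children's generation into 4 shares of 240,000. Ruthie and Zofia each take 240,000. The 2 shares of the deceased (Elif and Aoife) are combined into a pool of 480,000.
That pool (480,000) is divided at the grandchildren's generation equally among Kaspar, Gita, Wendel, and Gideon: 120,000 each.

Gideon receives 1/16 of the estate.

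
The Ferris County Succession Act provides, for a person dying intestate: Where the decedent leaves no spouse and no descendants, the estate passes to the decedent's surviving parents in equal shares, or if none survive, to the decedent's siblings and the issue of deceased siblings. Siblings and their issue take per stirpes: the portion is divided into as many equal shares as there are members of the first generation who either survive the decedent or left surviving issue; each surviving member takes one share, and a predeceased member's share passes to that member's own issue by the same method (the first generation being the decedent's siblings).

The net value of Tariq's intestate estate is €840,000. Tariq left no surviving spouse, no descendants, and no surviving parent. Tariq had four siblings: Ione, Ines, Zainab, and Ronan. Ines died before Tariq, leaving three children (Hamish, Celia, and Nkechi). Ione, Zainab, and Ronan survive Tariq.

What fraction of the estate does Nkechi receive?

Nkechi receives 1/12 of the estate.

The entire €840,000 passes to the siblings and their issue.
That amount (€840,000) is divided into 4 shares of €210,000: Ione, Zainab, and Ronan each take €210,000; Ines's €210,000 share passes to Ines's issue.
Ines's share (€210,000) is divided into 3 shares of €70,000: Hamish, Celia, and Nkechi each take €70,000.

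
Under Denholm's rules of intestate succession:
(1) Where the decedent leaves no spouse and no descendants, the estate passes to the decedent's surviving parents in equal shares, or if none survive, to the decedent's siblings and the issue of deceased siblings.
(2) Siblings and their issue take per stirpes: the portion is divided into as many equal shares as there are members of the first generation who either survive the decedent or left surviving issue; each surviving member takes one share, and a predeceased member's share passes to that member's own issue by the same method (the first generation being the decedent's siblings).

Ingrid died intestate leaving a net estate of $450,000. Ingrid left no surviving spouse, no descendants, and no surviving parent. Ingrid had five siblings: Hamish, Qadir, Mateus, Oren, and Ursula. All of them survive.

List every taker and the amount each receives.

Hamish: $90,000; Qadir: $90,000; Mateus: $90,000; Oren: $90,000; Ursula: $90,000

The entire $450,000 passes to the siblings and their issue.
That amount ($450,000) is divided into 5 shares of $90,000: Hamish, Qadir, Mateus, Oren, and Ursula each take $90,000.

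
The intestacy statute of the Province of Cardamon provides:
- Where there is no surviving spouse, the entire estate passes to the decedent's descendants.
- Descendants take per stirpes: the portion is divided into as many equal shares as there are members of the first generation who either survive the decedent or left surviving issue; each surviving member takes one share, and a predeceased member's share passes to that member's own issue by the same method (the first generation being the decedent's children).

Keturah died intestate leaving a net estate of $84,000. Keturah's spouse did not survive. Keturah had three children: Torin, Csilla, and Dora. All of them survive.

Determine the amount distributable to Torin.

The entire $84,000 passes to the descendants.
That amount ($84,000) is divided into 3 shares of $28,000: Torin, Csilla, and Dora each take $28,000.

Torin receives $28,000.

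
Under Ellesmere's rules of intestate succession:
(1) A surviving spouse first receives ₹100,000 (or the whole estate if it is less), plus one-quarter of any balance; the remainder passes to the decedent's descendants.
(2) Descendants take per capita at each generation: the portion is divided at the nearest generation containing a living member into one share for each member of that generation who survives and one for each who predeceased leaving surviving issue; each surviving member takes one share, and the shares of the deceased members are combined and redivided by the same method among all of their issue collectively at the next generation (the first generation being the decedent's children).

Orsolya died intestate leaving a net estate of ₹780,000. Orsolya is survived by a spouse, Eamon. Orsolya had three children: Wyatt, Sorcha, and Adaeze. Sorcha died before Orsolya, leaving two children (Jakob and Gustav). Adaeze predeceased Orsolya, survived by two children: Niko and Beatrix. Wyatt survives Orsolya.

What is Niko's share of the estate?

Niko receives ₹85,000.

Eamon first takes ₹100,000, leaving a balance of ₹680,000. Eamon then takes one-quarter of the balance (₹170,000), for a total of ₹270,000. The remaining ₹510,000 passes to the descendants.
The descendants' portion (₹510,000) is divided at the children's generation into 3 shares of ₹170,000. Wyatt takes ₹170,000. The 2 shares of the deceased (Sorcha and Adaeze) are combined into a pool of ₹340,000.
That pool (₹340,000) is divided at the grandchildren's generation equally among Jakob, Gustav, Niko, and Beatrix: ₹85,000 each.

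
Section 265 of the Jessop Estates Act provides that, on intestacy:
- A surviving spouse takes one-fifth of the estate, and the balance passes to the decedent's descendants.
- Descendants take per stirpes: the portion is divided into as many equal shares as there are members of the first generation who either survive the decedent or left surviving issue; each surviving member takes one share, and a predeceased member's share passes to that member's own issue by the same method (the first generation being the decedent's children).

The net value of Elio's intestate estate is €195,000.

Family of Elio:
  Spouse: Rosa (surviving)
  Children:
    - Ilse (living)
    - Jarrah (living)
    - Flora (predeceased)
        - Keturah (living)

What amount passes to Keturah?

Rosa takes one-fifth of €195,000 = €39,000. The remaining €156,000 passes to the descendants.
The descendants' portion (€156,000) is divided into 3 shares of €52,000: Ilse and Jarrah each take €52,000; Flora's €52,000 share passes to Flora's issue.
Flora's share (€52,000) passes entirely to Keturah.

Keturah receives €52,000.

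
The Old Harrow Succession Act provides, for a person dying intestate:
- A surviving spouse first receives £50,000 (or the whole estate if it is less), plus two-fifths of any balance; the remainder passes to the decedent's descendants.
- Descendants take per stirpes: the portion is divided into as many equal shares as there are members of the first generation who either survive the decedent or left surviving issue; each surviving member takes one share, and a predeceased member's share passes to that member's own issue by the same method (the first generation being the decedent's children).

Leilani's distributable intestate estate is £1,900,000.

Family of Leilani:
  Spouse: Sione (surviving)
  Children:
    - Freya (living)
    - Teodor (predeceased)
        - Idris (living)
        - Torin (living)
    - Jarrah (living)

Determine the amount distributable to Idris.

Sione first takes £50,000, leaving a balance of £1,850,000. Sione then takes two-fifths of the balance (£740,000), for a total of £790,000. The remaining £1,110,000 passes to the descendants.
The descendants' portion (£1,110,000) is divided into 3 shares of £370,000: Freya and Jarrah each take £370,000; Teodor's £370,000 share passes to Teodor's issue.
Teodor's share (£370,000) is divided into 2 shares of £185,000: Idris and Torin each take £185,000.

Idris receives £185,000.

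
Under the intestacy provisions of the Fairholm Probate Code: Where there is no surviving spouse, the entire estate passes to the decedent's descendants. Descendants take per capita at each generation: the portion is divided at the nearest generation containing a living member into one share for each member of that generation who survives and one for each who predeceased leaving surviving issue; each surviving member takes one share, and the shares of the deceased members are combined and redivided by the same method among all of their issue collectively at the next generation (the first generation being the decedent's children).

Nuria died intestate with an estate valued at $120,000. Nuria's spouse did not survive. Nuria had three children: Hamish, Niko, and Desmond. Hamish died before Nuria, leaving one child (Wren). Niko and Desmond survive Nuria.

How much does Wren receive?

Wren receives $40,000.

The entire $120,000 passes to the descendants.
That amount ($120,000) is divided at the children's generation into 3 shares of $40,000. Niko and Desmond each take $40,000. The remaining share for the deceased Hamish ($40,000) is carried to the next generation.
That pool ($40,000) passes entirely to Wren, the sole taker at the grandchildren's generation.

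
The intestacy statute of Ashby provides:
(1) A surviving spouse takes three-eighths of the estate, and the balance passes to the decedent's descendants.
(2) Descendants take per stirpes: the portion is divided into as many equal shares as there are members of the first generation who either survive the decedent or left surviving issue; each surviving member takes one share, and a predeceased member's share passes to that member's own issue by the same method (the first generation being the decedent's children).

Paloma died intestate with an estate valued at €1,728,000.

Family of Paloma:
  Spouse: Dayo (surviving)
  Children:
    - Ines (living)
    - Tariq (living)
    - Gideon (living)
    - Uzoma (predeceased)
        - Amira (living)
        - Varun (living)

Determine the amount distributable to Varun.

Dayo takes three-eighths of €1,728,000 = €648,000. The remaining €1,080,000 passes to the descendants.
The descendants' portion (€1,080,000) is divided into 4 shares of €270,000: Ines, Tariq, and Gideon each take €270,000; Uzoma's €270,000 share passes to Uzoma's issue.
Uzoma's share (€270,000) is divided into 2 shares of €135,000: Amira and Varun each take €135,000.

Varun receives €135,000.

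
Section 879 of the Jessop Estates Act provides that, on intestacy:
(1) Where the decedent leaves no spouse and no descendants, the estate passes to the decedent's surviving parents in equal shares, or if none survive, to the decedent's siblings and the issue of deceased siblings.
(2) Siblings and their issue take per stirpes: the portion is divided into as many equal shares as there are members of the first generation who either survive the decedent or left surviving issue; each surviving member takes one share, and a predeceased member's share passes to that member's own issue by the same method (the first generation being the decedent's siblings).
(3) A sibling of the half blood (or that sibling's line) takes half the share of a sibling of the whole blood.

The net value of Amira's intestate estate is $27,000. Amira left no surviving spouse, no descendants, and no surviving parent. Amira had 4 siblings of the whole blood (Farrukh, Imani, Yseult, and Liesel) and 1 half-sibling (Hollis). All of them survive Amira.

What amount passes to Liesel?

Liesel receives $6,000.

The entire $27,000 passes to the siblings and their issue.
Counting each half-blood sibling's line as half a unit, there are 9/2 units in $27,000, so one unit is $6,000. Whole-blood lines (Farrukh, Imani, Yseult, and Liesel) take $6,000 each; half-blood lines (Hollis) take $3,000 each.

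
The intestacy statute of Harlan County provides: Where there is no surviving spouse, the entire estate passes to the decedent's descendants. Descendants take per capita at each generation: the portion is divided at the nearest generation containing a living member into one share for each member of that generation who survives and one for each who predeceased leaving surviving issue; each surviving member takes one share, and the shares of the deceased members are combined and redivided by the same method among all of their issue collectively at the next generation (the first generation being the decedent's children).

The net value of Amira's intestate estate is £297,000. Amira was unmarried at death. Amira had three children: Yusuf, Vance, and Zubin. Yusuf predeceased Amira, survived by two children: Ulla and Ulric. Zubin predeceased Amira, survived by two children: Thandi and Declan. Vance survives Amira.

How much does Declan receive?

The entire £297,000 passes to the descendants.
That amount (£297,000) is divided at the children's generation into 3 shares of £99,000. Vance takes £99,000. The 2 shares of the deceased (Yusuf and Zubin) are combined into a pool of £198,000.
That pool (£198,000) is divided at the grandchildren's generation equally among Ulla, Ulric, Thandi, and Declan: £49,500 each.

Declan receives £49,500.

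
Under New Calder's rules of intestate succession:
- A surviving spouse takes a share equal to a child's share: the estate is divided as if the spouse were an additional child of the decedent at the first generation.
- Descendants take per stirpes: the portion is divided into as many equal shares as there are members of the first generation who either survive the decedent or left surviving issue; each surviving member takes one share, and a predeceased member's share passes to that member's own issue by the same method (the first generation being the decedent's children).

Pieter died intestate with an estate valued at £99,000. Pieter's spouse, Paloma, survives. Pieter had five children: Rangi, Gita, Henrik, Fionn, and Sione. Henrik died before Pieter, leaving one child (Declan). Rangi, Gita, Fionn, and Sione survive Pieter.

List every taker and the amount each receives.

Paloma: £16,500; Rangi: £16,500; Gita: £16,500; Declan: £16,500; Fionn: £16,500; Sione: £16,500

The spouse counts as an additional share at the children's level, so there are 6 primary shares of £16,500. Paloma takes one such share (£16,500).
The children's combined portion (£82,500) is divided into 5 shares of £16,500: Rangi, Gita, Fionn, and Sione each take £16,500; Henrik's £16,500 share passes to Henrik's issue.
Henrik's share (£16,500) passes entirely to Declan.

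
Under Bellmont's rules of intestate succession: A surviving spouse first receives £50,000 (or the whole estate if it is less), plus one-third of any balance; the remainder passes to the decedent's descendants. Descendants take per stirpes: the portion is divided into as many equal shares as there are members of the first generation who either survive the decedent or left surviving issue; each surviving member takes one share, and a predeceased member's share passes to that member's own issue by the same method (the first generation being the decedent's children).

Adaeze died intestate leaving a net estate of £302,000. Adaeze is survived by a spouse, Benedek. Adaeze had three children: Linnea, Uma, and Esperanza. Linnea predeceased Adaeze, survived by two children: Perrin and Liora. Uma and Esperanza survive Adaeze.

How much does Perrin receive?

Benedek first takes £50,000, leaving a balance of £252,000. Benedek then takes one-third of the balance (£84,000), for a total of £134,000. The remaining £168,000 passes to the descendants.
The descendants' portion (£168,000) is divided into 3 shares of £56,000: Uma and Esperanza each take £56,000; Linnea's £56,000 share passes to Linnea's issue.
Linnea's share (£56,000) is divided into 2 shares of £28,000: Perrin and Liora each take £28,000.

Perrin receives £28,000.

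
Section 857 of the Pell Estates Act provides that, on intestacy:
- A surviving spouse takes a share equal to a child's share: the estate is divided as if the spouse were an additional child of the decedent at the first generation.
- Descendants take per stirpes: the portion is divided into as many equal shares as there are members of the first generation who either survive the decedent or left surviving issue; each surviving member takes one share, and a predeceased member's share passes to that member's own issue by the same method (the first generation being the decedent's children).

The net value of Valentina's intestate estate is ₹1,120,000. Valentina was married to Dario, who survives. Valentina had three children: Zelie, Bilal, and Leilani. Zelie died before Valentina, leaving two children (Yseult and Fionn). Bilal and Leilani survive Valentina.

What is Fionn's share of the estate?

The spouse counts as an additional share at the children's level, so there are 4 primary shares of ₹280,000. Dario takes one such share (₹280,000).
The children's combined portion (₹840,000) is divided into 3 shares of ₹280,000: Bilal and Leilani each take ₹280,000; Zelie's ₹280,000 share passes to Zelie's issue.
Zelie's share (₹280,000) is divided into 2 shares of ₹140,000: Yseult and Fionn each take ₹140,000.

Fionn receives ₹140,000.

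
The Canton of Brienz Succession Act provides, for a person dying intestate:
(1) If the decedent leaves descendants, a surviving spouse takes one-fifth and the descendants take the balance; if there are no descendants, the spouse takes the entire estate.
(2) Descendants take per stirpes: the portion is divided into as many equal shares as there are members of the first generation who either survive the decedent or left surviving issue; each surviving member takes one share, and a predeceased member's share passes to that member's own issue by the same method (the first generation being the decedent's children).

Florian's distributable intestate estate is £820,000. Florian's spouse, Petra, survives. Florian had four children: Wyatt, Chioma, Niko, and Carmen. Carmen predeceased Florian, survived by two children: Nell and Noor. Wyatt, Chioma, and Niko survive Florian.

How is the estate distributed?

Petra takes one-fifth of £820,000 = £164,000. The remaining £656,000 passes to the descendants.
The descendants' portion (£656,000) is divided into 4 shares of £164,000: Wyatt, Chioma, and Niko each take £164,000; Carmen's £164,000 share passes to Carmen's issue.
Carmen's share (£164,000) is divided into 2 shares of £82,000: Nell and Noor each take £82,000.

Petra: £164,000; Wyatt: £164,000; Chioma: £164,000; Niko: £164,000; Nell: £82,000; Noor: £82,000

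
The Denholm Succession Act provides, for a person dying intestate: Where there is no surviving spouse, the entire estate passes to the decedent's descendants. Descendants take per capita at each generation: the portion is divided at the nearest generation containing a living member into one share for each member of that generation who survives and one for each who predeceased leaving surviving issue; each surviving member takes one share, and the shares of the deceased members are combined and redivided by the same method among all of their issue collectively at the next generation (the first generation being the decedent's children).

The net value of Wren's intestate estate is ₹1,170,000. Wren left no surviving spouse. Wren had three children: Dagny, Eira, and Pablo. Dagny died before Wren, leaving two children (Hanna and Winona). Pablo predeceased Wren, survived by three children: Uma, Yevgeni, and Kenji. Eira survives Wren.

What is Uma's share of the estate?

Uma receives ₹156,000.

The entire ₹1,170,000 passes to the descendants.
That amount (₹1,170,000) is divided at the children's generation into 3 shares of ₹390,000. Eira takes ₹390,000. The 2 shares of the deceased (Dagny and Pablo) are combined into a pool of ₹780,000.
That pool (₹780,000) is divided at the grandchildren's generation equally among Hanna, Winona, Uma, Yevgeni, and Kenji: ₹156,000 each.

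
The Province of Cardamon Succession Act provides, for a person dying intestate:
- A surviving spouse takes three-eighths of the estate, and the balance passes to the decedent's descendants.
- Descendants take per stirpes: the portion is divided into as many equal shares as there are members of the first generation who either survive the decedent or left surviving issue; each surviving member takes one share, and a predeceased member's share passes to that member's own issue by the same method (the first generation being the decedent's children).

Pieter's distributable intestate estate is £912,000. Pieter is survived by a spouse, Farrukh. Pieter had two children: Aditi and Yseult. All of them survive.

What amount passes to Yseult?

Yseult receives £285,000.

Farrukh takes three-eighths of £912,000 = £342,000. The remaining £570,000 passes to the descendants.
The descendants' portion (£570,000) is divided into 2 shares of £285,000: Aditi and Yseult each take £285,000.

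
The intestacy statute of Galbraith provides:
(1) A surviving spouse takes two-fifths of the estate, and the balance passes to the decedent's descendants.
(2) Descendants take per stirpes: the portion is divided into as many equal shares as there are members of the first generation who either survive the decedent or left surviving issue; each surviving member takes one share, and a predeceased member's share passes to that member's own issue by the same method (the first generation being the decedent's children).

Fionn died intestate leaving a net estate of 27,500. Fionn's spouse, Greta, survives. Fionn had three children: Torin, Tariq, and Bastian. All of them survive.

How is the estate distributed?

Greta: 11,000; Torin: 5,500; Tariq: 5,500; Bastian: 5,500

Greta takes two-fifths of 27,500 = 11,000. The remaining 16,500 passes to the descendants.
The descendants' portion (16,500) is divided into 3 shares of 5,500: Torin, Tariq, and Bastian each take 5,500.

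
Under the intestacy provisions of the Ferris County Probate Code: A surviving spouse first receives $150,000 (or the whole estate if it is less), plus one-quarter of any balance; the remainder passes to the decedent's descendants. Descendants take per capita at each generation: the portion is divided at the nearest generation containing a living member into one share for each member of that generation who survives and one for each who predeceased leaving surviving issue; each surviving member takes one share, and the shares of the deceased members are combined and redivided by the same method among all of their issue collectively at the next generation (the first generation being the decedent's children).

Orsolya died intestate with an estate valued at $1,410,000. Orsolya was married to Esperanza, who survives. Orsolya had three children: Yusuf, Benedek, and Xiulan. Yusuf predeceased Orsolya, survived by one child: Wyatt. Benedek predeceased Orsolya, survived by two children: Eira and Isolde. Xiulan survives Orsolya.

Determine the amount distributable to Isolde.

Isolde receives $210,000.

Esperanza first takes $150,000, leaving a balance of $1,260,000. Esperanza then takes one-quarter of the balance ($315,000), for a total of $465,000. The remaining $945,000 passes to the descendants.
The descendants' portion ($945,000) is divided at the children's generation into 3 shares of $315,000. Xiulan takes $315,000. The 2 shares of the deceased (Yusuf and Benedek) are combined into a pool of $630,000.
That pool ($630,000) is divided at the grandchildren's generation equally among Wyatt, Eira, and Isolde: $210,000 each.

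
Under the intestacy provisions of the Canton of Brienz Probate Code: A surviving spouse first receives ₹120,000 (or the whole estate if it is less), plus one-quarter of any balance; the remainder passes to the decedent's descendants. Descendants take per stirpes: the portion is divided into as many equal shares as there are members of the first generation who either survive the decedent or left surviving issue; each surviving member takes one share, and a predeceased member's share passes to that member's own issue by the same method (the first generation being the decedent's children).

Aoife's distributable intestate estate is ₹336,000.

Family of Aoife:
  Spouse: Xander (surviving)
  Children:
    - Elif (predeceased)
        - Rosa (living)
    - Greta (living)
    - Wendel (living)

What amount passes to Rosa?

Xander first takes ₹120,000, leaving a balance of ₹216,000. Xander then takes one-quarter of the balance (₹54,000), for a total of ₹174,000. The remaining ₹162,000 passes to the descendants.
The descendants' portion (₹162,000) is divided into 3 shares of ₹54,000: Greta and Wendel each take ₹54,000; Elif's ₹54,000 share passes to Elif's issue.
Elif's share (₹54,000) passes entirely to Rosa.

Rosa receives ₹54,000.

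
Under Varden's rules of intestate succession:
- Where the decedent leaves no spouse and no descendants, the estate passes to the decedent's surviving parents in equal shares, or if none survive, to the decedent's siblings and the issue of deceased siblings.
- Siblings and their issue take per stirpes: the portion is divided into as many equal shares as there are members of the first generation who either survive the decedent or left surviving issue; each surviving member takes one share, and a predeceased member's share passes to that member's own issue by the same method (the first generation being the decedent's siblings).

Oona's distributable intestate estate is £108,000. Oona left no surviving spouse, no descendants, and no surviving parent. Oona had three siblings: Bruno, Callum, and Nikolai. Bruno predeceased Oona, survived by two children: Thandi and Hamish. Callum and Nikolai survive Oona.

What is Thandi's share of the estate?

Thandi receives £18,000.

The entire £108,000 passes to the siblings and their issue.
That amount (£108,000) is divided into 3 shares of £36,000: Callum and Nikolai each take £36,000; Bruno's £36,000 share passes to Bruno's issue.
Bruno's share (£36,000) is divided into 2 shares of £18,000: Thandi and Hamish each take £18,000.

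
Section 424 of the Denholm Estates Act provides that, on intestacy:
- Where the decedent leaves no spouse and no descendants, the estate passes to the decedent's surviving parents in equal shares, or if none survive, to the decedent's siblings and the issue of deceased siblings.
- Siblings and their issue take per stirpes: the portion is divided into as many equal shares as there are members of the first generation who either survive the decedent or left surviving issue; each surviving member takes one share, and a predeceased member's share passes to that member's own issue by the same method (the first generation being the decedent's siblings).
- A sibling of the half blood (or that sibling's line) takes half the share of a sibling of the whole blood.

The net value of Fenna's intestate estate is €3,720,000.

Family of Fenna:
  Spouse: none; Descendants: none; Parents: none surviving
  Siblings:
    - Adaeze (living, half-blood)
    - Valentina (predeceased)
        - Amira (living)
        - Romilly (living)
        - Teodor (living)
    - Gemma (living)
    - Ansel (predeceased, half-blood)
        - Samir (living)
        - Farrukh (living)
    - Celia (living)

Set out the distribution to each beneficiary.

The entire €3,720,000 passes to the siblings and their issue.
Counting each half-blood sibling's line as half a unit, there are 4 units in €3,720,000, so one unit is €930,000. Whole-blood lines (Valentina, Gemma, and Celia) take €930,000 each; half-blood lines (Adaeze and Ansel) take €465,000 each.
Valentina's share (€930,000) is divided into 3 shares of €310,000: Amira, Romilly, and Teodor each take €310,000.
Ansel's share (€465,000) is divided into 2 shares of €232,500: Samir and Farrukh each take €232,500.

Adaeze: €465,000; Amira: €310,000; Romilly: €310,000; Teodor: €310,000; Gemma: €930,000; Samir: €232,500; Farrukh: €232,500; Celia: €930,000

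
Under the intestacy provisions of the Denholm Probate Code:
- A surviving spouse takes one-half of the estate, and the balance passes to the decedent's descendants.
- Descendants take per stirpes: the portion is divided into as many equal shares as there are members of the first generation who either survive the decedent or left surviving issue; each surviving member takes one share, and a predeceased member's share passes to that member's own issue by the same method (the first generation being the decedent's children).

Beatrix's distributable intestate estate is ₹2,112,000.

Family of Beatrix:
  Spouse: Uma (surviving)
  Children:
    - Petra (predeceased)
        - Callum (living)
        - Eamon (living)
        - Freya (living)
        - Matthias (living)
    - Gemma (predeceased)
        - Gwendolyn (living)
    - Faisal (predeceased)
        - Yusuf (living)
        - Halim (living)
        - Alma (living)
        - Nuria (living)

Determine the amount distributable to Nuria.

Uma takes one-half of ₹2,112,000 = ₹1,056,000. The remaining ₹1,056,000 passes to the descendants.
The descendants' portion (₹1,056,000) is divided into 3 shares of ₹352,000: Petra's ₹352,000 share passes to Petra's issue; Gemma's ₹352,000 share passes to Gemma's issue; Faisal's ₹352,000 share passes to Faisal's issue.
Petra's share (₹352,000) is divided into 4 shares of ₹88,000: Callum, Eamon, Freya, and Matthias each take ₹88,000.
Gemma's share (₹352,000) passes entirely to Gwendolyn.
Faisal's share (₹352,000) is divided into 4 shares of ₹88,000: Yusuf, Halim, Alma, and Nuria each take ₹88,000.

Nuria receives ₹88,000.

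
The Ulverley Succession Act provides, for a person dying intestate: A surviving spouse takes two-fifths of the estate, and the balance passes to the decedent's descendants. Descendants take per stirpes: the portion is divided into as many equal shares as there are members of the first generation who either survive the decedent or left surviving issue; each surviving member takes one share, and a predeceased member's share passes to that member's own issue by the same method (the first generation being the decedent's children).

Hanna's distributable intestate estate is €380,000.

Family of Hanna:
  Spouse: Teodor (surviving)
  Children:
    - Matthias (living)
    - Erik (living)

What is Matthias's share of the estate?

Teodor takes two-fifths of €380,000 = €152,000. The remaining €228,000 passes to the descendants.
The descendants' portion (€228,000) is divided into 2 shares of €114,000: Matthias and Erik each take €114,000.

Matthias receives €114,000.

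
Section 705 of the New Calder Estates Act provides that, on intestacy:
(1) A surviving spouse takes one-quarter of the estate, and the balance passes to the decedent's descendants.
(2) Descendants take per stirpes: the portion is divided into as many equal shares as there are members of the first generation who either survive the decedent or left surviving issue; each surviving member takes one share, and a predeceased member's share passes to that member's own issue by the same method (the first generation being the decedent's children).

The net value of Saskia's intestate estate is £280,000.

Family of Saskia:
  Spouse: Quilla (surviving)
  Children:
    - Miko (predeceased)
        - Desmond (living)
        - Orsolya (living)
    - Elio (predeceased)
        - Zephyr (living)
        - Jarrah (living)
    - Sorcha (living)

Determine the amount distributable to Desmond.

Quilla takes one-quarter of £280,000 = £70,000. The remaining £210,000 passes to the descendants.
The descendants' portion (£210,000) is divided into 3 shares of £70,000: Sorcha takes £70,000; Miko's £70,000 share passes to Miko's issue; Elio's £70,000 share passes to Elio's issue.
Miko's share (£70,000) is divided into 2 shares of £35,000: Desmond and Orsolya each take £35,000.
Elio's share (£70,000) is divided into 2 shares of £35,000: Zephyr and Jarrah each take £35,000.

Desmond receives £35,000.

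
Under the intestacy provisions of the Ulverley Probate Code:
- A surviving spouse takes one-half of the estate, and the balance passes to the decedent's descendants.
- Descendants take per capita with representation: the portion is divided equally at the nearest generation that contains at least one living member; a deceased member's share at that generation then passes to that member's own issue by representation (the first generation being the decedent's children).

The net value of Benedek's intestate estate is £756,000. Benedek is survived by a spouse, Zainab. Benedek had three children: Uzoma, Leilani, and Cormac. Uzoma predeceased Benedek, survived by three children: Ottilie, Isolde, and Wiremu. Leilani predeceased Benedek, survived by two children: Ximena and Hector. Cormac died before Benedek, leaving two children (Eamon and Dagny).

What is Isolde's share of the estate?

Isolde receives £54,000.

Zainab takes one-half of £756,000 = £378,000. The remaining £378,000 passes to the descendants.
No child survives, so the initial division is made at the grandchildren's generation.
The descendants' portion (£378,000) is divided into 7 shares of £54,000: Ottilie, Isolde, Wiremu, Ximena, Hector, Eamon, and Dagny each take £54,000.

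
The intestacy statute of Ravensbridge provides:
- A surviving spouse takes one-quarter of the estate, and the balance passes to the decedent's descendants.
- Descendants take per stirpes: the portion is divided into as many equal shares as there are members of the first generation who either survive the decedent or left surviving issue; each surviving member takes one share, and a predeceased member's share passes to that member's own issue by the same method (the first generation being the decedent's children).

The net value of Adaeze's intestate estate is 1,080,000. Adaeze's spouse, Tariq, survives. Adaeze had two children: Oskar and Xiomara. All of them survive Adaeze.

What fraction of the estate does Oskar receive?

Oskar receives 3/8 of the estate.

Tariq takes one-quarter of 1,080,000 = 270,000. The remaining 810,000 passes to the descendants.
The descendants' portion (810,000) is divided into 2 shares of 405,000: Oskar and Xiomara each take 405,000.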